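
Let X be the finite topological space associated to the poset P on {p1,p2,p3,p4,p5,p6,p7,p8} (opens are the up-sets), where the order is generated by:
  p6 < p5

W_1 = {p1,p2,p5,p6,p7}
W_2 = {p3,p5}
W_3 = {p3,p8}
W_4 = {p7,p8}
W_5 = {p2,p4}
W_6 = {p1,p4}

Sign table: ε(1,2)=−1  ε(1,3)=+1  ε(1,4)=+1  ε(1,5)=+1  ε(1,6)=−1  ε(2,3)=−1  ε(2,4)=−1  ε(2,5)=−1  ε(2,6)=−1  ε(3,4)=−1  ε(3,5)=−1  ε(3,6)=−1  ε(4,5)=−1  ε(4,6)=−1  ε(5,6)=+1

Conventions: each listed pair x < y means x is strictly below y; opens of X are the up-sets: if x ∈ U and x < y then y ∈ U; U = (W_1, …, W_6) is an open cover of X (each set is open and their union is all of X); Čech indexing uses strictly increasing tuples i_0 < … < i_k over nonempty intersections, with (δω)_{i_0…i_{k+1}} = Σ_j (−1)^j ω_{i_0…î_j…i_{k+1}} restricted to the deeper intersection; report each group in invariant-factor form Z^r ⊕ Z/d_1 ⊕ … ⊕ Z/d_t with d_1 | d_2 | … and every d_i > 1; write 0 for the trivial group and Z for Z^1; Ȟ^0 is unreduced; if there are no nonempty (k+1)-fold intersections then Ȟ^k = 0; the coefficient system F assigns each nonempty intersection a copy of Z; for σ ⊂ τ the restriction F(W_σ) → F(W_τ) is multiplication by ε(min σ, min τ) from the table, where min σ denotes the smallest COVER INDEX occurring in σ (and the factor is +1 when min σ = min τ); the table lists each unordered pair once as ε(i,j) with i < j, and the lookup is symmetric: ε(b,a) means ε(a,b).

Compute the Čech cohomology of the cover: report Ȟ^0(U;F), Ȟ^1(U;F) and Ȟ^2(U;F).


Ȟ^0 ≅ 0, Ȟ^1 ≅ Z ⊕ Z/2 and Ȟ^2 ≅ 0

nerve simplices:
  W12={p5} W14={p7} W15={p2} W16={p1} W23={p3} W34={p8} W56={p4}
C dims 6,7; δ0: rk 6, SNF 1^5·2
degree 0: 6−6−0 = 0 → Ȟ^0 ≅ 0
degree 1: 7−0−6 = 1 plus torsion [2] → Ȟ^1 ≅ Z ⊕ Z/2
degree 2: 0−0−0 = 0 → Ȟ^2 ≅ 0


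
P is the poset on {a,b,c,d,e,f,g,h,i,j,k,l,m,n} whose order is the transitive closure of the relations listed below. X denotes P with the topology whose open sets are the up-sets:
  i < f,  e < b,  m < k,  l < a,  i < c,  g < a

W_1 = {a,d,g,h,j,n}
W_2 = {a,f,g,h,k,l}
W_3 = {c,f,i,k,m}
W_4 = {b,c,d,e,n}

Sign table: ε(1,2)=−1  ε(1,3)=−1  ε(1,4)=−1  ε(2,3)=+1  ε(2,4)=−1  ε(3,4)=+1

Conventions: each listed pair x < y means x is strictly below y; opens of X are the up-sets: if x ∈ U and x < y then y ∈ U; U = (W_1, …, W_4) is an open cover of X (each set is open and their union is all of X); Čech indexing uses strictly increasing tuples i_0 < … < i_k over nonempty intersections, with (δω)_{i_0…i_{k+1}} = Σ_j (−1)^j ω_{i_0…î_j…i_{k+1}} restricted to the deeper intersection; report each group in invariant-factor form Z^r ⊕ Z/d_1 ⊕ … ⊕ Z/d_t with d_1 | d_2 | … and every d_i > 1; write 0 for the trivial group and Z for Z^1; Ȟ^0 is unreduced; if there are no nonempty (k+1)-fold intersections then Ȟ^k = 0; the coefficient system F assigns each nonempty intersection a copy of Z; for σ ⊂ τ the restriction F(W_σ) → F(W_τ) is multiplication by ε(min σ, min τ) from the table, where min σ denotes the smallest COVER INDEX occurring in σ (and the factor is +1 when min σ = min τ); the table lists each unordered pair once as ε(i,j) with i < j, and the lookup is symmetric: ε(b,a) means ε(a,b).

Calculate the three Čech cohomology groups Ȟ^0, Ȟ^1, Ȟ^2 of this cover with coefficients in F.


intersection data:
  W12={a,g,h} W14={d,n} W23={f,k} W34={c}
C dims 4,4; δ0: rk 3, SNF 1^3
Ȟ^0 = (4 − 3) − 0 = 1, so Ȟ^0 ≅ Z
Ȟ^1 = (4 − 0) − 3 = 1, so Ȟ^1 ≅ Z
Ȟ^2 = (0 − 0) − 0 = 0, so Ȟ^2 ≅ 0

Ȟ^0(U;F) ≅ Z, Ȟ^1(U;F) ≅ Z and Ȟ^2(U;F) ≅ 0


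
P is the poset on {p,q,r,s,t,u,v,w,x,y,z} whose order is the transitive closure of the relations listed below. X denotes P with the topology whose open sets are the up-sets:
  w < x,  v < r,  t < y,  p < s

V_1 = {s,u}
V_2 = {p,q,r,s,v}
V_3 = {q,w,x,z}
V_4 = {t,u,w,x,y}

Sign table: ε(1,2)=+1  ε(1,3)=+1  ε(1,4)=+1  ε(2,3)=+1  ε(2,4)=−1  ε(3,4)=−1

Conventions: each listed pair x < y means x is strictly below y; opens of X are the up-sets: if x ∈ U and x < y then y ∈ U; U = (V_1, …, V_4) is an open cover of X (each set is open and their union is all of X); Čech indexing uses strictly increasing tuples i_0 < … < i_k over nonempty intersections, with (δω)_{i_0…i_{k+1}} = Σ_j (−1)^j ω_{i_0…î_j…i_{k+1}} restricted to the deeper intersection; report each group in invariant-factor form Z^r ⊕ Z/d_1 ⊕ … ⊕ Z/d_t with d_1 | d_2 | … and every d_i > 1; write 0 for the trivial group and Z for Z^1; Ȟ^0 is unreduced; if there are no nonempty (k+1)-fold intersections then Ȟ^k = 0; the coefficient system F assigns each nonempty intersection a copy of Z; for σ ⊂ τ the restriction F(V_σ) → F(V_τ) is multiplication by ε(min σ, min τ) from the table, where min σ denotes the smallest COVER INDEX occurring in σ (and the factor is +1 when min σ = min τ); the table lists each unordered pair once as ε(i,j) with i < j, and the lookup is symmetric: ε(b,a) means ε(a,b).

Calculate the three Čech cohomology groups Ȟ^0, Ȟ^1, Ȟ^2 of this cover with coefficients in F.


intersection data:
  V12={s} V14={u} V23={q} V34={w,x}
C dims 4,4; δ0: rk 4, SNF 1^3·2
Ȟ^0 = (4 − 4) − 0 = 0, so Ȟ^0 ≅ 0
Ȟ^1 = (4 − 0) − 4 = 0 plus torsion [2], so Ȟ^1 ≅ Z/2
Ȟ^2 = (0 − 0) − 0 = 0, so Ȟ^2 ≅ 0

Ȟ^0 ≅ 0; Ȟ^1 ≅ Z/2; Ȟ^2 ≅ 0


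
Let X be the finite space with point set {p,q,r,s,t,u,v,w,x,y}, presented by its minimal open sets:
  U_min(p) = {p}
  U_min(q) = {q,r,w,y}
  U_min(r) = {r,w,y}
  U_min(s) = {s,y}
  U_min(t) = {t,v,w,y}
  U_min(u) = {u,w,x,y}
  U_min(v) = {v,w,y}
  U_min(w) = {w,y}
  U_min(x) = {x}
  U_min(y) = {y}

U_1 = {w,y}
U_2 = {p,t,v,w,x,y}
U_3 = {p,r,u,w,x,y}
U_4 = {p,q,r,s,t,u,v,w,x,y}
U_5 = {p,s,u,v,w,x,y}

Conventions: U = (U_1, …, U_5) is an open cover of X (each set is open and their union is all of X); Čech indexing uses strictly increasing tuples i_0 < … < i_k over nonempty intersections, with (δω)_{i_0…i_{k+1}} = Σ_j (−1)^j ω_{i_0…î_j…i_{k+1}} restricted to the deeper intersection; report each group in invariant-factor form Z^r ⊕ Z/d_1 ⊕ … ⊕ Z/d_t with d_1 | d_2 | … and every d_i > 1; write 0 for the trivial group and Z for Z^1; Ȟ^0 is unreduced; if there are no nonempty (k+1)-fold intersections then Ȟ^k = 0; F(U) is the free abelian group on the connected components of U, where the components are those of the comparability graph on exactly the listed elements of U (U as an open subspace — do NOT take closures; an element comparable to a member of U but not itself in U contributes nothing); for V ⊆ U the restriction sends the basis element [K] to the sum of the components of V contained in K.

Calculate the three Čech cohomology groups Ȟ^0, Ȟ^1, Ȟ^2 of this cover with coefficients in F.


Ȟ^0 ≅ Z^2, Ȟ^1 ≅ 0 and Ȟ^2 ≅ 0

nonempty intersections:
  U12={w,y} U13={w,y} U14={w,y} U15={w,y} U23={p,w,x,y} U24={p,t,v,w,x,y} U25={p,v,w,x,y} U34={p,r,u,w,x,y} U35={p,u,w,x,y} U45={p,s,u,v,w,x,y}
  U123={w,y} U124={w,y} U125={w,y} U134={w,y} U135={w,y} U145={w,y} U234={p,w,x,y} U235={p,w,x,y} U245={p,v,w,x,y} U345={p,u,w,x,y}
  U1234={w,y} U1235={w,y} U1245={w,y} U1345={w,y} U2345={p,w,x,y}
  U12345={w,y}
components per intersection:
  U1: {w,y}
  U2: {p} {t,v,w,y} {x}
  U3: {p} {r,u,w,x,y}
  U4: {p} {q,r,s,t,u,v,w,x,y}
  U5: {p} {s,u,v,w,x,y}
  U12: {w,y}
  U13: {w,y}
  U14: {w,y}
  U15: {w,y}
  U23: {p} {w,y} {x}
  U24: {p} {t,v,w,y} {x}
  U25: {p} {v,w,y} {x}
  U34: {p} {r,u,w,x,y}
  U35: {p} {u,w,x,y}
  U45: {p} {s,u,v,w,x,y}
  U123: {w,y}
  U124: {w,y}
  U125: {w,y}
  U134: {w,y}
  U135: {w,y}
  U145: {w,y}
  U234: {p} {w,y} {x}
  U235: {p} {w,y} {x}
  U245: {p} {v,w,y} {x}
  U345: {p} {u,w,x,y}
  U1234: {w,y}
  U1235: {w,y}
  U1245: {w,y}
  U1345: {w,y}
  U2345: {p} {w,y} {x}
  U12345: {w,y}
C dims 10,19,17,7; δ0: rk 8, SNF 1^8; δ1: rk 11, SNF 1^11; δ2: rk 6, SNF 1^6
Ȟ^0: (10−8)−0=2 ⇒ Z^2
Ȟ^1: (19−11)−8=0 ⇒ 0
Ȟ^2: (17−6)−11=0 ⇒ 0


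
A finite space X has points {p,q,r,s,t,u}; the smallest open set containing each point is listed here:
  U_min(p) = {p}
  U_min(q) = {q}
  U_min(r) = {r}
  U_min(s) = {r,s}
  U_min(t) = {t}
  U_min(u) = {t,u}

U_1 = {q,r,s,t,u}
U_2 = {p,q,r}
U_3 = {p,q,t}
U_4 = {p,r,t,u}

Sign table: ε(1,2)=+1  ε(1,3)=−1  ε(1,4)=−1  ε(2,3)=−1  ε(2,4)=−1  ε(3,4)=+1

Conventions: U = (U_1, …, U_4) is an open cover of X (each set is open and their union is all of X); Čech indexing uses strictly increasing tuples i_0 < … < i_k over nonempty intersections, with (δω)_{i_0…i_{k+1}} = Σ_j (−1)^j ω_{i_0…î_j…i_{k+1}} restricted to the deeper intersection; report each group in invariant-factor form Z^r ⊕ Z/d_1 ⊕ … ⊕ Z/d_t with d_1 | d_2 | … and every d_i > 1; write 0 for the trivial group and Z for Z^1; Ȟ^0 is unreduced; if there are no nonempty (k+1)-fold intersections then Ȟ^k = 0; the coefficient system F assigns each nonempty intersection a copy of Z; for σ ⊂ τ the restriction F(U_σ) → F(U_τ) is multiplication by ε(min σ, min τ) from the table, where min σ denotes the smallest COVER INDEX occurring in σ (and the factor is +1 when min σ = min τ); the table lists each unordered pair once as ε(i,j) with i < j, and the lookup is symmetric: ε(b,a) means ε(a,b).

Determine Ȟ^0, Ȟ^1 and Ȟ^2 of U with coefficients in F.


Ȟ^0 ≅ Z; Ȟ^1 ≅ 0; Ȟ^2 ≅ Z

cover nerve:
  U12={q,r} U13={q,t} U14={r,t,u} U23={p,q} U24={p,r} U34={p,t}
  U123={q} U124={r} U134={t} U234={p}
C dims 4,6,4; δ0: rk 3, SNF 1^3; δ1: rk 3, SNF 1^3
Ȟ^0: (4−3)−0=1 ⇒ Z
Ȟ^1: (6−3)−3=0 ⇒ 0
Ȟ^2: (4−0)−3=1 ⇒ Z


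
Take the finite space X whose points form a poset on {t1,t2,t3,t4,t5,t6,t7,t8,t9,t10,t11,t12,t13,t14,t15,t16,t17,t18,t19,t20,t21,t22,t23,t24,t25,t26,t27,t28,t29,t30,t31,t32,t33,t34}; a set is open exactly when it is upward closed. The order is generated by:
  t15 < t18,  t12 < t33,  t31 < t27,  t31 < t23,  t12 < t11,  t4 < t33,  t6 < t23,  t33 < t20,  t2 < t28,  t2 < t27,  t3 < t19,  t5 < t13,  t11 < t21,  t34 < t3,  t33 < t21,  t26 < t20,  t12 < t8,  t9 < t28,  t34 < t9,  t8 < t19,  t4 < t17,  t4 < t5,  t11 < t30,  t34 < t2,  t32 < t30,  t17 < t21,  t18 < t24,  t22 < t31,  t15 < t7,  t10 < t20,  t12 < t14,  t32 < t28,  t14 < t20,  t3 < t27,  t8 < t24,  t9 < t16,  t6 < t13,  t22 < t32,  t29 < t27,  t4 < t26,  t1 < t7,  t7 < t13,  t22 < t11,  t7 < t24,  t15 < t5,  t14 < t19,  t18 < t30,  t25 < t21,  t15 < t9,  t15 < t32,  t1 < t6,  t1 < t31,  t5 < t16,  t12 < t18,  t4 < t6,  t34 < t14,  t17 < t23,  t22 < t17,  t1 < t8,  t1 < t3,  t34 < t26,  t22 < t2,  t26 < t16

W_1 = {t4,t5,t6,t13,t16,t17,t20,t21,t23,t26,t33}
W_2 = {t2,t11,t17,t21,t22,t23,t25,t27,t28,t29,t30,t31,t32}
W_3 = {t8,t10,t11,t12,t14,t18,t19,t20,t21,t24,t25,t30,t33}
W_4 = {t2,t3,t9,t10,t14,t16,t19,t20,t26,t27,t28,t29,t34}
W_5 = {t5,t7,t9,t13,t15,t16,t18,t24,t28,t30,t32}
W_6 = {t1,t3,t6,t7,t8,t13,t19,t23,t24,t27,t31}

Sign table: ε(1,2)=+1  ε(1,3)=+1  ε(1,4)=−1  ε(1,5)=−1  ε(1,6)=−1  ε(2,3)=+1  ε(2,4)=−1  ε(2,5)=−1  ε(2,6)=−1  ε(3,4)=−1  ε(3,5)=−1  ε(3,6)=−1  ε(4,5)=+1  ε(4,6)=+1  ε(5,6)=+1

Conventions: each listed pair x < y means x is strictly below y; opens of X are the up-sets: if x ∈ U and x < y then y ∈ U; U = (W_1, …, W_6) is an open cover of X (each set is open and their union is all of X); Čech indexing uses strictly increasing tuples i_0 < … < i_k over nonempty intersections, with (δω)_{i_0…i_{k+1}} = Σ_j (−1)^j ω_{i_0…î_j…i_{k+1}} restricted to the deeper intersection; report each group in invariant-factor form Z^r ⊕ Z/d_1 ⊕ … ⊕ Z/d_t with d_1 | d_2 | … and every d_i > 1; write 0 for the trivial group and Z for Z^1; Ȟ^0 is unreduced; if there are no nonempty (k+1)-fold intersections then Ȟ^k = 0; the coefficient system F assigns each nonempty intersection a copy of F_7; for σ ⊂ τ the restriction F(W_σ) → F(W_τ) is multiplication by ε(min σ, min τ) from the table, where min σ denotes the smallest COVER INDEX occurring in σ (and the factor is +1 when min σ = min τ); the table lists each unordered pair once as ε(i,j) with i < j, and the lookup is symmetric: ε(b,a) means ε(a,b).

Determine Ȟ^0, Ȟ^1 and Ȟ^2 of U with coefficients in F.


intersection data:
  W12={t17,t21,t23} W13={t20,t21,t33} W14={t16,t20,t26} W15={t5,t13,t16} W16={t6,t13,t23} W23={t11,t21,t25,t30} W24={t2,t27,t28,t29} W25={t28,t30,t32} W26={t23,t27,t31} W34={t10,t14,t19,t20} W35={t18,t24,t30} W36={t8,t19,t24} W45={t9,t16,t28} W46={t3,t19,t27} W56={t7,t13,t24}
  W123={t21} W126={t23} W134={t20} W145={t16} W156={t13} W235={t30} W245={t28} W246={t27} W346={t19} W356={t24}
C dims 6,15,10; δ0: rk_F7 5; δ1: rk_F7 10
Ȟ^0 = (6 − 5) − 0 = 1, so Ȟ^0 ≅ Z/7
Ȟ^1 = (15 − 10) − 5 = 0, so Ȟ^1 ≅ 0
Ȟ^2 = (10 − 0) − 10 = 0, so Ȟ^2 ≅ 0

Ȟ^0 = Z/7, Ȟ^1 = 0 and Ȟ^2 = 0


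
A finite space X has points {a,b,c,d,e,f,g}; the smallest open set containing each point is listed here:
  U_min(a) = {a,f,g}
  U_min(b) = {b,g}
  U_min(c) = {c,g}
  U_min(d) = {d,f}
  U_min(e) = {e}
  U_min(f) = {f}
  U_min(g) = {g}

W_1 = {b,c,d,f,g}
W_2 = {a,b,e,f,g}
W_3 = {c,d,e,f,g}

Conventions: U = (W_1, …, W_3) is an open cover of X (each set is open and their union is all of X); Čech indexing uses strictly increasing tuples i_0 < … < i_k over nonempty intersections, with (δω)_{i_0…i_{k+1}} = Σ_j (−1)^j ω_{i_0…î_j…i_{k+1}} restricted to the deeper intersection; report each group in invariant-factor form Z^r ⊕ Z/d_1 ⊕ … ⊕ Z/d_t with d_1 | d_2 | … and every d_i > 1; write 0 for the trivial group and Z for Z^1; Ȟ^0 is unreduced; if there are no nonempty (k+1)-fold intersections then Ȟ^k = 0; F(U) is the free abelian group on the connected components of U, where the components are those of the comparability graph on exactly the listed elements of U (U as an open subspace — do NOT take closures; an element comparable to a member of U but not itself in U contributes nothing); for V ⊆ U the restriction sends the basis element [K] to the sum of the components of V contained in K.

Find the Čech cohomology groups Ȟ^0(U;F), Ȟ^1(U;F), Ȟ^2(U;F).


intersection data:
  W12={b,f,g} W13={c,d,f,g} W23={e,f,g}
  W123={f,g}
components per intersection:
  W1: {b,c,g} {d,f}
  W2: {a,b,f,g} {e}
  W3: {c,g} {d,f} {e}
  W12: {b,g} {f}
  W13: {c,g} {d,f}
  W23: {e} {f} {g}
  W123: {f} {g}
C dims 7,7,2; δ0: rk 5, SNF 1^5; δ1: rk 2, SNF 1^2
Ȟ^0 = (7 − 5) − 0 = 2, so Ȟ^0 ≅ Z^2
Ȟ^1 = (7 − 2) − 5 = 0, so Ȟ^1 ≅ 0
Ȟ^2 = (2 − 0) − 2 = 0, so Ȟ^2 ≅ 0

Ȟ^0 = Z^2; Ȟ^1 = 0; Ȟ^2 = 0


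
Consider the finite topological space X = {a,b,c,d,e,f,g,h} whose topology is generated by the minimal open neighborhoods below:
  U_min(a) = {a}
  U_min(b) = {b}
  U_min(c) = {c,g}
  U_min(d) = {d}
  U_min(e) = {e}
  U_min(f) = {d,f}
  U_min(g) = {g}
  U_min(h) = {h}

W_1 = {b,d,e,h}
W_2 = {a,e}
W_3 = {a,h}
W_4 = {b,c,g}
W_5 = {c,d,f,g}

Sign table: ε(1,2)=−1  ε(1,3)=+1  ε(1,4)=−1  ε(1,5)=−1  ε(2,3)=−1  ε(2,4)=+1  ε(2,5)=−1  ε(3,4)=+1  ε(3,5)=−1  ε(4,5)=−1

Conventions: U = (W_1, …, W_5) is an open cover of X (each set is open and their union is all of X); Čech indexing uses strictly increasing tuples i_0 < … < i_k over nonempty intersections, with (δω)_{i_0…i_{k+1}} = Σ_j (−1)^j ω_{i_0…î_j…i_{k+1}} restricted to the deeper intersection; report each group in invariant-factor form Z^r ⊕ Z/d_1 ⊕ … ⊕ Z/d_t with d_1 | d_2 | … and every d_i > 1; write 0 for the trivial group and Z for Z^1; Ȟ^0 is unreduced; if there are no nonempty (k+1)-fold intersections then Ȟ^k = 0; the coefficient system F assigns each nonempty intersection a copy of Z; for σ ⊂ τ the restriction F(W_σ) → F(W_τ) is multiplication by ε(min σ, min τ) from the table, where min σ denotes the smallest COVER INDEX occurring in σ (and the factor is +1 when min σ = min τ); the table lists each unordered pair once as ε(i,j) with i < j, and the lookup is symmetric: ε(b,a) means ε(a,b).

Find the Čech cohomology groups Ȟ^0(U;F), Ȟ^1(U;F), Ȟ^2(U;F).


Ȟ^0 ≅ 0,  Ȟ^1 ≅ Z ⊕ Z/2,  Ȟ^2 ≅ 0

nerve of the cover:
  W12={e} W13={h} W14={b} W15={d} W23={a} W45={c,g}
C dims 5,6; δ0: rk 5, SNF 1^4·2
Ȟ^0 = (5 − 5) − 0 = 0, so Ȟ^0 ≅ 0
Ȟ^1 = (6 − 0) − 5 = 1 plus torsion [2], so Ȟ^1 ≅ Z ⊕ Z/2
Ȟ^2 = (0 − 0) − 0 = 0, so Ȟ^2 ≅ 0


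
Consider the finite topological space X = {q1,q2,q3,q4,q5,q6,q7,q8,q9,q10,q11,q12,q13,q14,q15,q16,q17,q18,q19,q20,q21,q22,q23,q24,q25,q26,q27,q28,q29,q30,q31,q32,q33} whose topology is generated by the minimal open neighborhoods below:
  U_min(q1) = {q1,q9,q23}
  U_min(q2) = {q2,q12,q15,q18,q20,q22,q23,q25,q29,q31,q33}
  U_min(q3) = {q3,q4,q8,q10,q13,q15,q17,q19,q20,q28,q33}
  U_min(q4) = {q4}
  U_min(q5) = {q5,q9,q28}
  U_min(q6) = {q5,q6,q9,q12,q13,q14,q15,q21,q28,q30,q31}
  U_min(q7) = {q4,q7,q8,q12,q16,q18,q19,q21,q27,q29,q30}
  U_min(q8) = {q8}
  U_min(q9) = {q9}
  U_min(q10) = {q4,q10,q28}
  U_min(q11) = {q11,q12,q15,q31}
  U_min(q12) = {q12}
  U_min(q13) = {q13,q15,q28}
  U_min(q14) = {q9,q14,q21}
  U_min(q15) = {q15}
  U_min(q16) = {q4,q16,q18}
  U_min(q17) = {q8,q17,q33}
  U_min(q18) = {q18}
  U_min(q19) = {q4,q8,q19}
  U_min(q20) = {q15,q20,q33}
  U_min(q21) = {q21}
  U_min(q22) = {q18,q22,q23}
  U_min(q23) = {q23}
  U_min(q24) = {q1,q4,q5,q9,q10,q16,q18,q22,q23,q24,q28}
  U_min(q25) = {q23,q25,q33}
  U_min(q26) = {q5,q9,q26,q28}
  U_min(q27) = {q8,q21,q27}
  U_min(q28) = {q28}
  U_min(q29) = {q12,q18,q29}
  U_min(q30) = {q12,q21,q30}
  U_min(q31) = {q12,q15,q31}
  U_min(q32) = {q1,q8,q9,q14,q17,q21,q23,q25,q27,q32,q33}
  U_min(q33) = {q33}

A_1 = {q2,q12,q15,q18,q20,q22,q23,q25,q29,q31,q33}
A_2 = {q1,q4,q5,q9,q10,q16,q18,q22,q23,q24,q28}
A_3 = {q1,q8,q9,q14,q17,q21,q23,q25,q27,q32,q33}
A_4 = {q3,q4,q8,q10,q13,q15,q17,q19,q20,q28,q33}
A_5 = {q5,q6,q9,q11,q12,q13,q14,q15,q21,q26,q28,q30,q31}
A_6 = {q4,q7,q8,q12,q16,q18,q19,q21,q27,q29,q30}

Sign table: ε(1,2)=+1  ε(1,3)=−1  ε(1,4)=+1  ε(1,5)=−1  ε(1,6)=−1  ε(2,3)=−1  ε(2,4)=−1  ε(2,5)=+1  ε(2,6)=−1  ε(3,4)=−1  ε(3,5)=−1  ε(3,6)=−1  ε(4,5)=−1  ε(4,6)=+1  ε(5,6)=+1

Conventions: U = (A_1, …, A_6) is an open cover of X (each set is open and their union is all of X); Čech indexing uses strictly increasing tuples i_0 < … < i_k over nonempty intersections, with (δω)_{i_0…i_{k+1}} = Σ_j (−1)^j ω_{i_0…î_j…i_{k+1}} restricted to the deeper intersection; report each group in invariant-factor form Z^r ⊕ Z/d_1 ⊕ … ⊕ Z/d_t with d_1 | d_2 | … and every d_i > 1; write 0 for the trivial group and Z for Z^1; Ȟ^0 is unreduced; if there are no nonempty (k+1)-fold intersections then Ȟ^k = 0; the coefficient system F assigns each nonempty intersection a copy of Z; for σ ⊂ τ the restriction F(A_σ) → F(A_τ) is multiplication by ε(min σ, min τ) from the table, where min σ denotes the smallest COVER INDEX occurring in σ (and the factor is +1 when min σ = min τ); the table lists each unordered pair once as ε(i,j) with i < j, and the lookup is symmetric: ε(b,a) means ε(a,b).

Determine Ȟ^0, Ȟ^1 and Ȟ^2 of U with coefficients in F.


intersection data:
  A12={q18,q22,q23} A13={q23,q25,q33} A14={q15,q20,q33} A15={q12,q15,q31} A16={q12,q18,q29} A23={q1,q9,q23} A24={q4,q10,q28} A25={q5,q9,q28} A26={q4,q16,q18} A34={q8,q17,q33} A35={q9,q14,q21} A36={q8,q21,q27} A45={q13,q15,q28} A46={q4,q8,q19} A56={q12,q21,q30}
  A123={q23} A126={q18} A134={q33} A145={q15} A156={q12} A235={q9} A245={q28} A246={q4} A346={q8} A356={q21}
C dims 6,15,10; δ0: rk 6, SNF 1^5·2; δ1: rk 9, SNF 1^9
Ȟ^0 = (6 − 6) − 0 = 0, so Ȟ^0 ≅ 0
Ȟ^1 = (15 − 9) − 6 = 0 plus torsion [2], so Ȟ^1 ≅ Z/2
Ȟ^2 = (10 − 0) − 9 = 1, so Ȟ^2 ≅ Z

Ȟ^0 = 0; Ȟ^1 = Z/2; Ȟ^2 = Z


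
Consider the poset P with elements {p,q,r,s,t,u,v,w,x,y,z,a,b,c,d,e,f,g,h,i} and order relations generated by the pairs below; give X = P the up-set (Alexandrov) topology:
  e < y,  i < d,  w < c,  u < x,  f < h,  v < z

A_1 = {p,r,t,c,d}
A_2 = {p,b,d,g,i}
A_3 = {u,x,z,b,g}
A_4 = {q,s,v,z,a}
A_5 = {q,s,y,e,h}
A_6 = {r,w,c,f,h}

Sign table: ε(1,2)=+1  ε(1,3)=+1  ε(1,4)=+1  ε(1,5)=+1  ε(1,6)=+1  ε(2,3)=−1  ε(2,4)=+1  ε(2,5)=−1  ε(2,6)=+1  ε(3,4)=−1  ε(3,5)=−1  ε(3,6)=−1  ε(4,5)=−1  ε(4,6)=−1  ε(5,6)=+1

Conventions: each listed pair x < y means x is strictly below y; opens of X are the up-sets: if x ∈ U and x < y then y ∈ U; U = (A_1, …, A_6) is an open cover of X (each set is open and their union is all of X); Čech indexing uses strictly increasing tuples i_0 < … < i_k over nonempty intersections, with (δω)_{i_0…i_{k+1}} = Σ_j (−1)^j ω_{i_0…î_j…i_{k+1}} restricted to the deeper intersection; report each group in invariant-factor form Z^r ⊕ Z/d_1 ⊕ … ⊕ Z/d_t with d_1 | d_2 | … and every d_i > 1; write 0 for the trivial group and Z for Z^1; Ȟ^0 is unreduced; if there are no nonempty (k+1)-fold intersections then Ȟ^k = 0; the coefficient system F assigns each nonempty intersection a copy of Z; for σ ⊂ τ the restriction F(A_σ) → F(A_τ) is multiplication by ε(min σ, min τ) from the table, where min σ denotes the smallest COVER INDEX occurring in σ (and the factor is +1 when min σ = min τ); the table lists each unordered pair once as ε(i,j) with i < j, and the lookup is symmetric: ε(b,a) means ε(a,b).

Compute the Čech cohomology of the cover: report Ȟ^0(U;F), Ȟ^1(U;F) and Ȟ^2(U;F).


Ȟ^0 ≅ 0, Ȟ^1 ≅ Z/2 and Ȟ^2 ≅ 0

cover nerve:
  A12={p,d} A16={r,c} A23={b,g} A34={z} A45={q,s} A56={h}
C dims 6,6; δ0: rk 6, SNF 1^5·2
Ȟ^0: (6−6)−0=0 ⇒ 0
Ȟ^1: (6−0)−6=0 plus torsion [2] ⇒ Z/2
Ȟ^2: (0−0)−0=0 ⇒ 0


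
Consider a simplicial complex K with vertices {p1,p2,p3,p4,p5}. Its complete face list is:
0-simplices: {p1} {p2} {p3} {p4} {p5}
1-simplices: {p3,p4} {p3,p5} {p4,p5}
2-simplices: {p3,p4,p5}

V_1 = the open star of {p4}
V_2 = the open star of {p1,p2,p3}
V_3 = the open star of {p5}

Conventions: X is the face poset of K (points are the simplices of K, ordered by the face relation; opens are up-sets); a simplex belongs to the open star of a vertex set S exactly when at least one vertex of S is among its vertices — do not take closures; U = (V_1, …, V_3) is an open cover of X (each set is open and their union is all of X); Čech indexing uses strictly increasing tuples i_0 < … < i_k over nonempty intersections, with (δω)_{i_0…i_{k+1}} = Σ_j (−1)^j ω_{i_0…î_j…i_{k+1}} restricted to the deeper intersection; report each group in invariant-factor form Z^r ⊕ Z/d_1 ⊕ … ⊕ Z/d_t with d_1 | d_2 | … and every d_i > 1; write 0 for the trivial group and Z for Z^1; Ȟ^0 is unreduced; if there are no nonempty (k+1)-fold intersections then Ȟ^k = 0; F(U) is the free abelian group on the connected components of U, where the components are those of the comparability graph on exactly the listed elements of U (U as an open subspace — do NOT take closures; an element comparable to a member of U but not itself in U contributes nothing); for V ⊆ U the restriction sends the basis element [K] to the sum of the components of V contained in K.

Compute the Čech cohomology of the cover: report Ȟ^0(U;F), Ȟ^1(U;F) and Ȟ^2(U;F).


Ȟ^0 ≅ Z^3, Ȟ^1 ≅ 0, Ȟ^2 ≅ 0

intersection data:
  V1={{p4},{p3,p4},{p4,p5},{p3,p4,p5}} V2={{p1},{p2},{p3},{p3,p4},{p3,p5},{p3,p4,p5}} V3={{p5},{p3,p5},{p4,p5},{p3,p4,p5}}
  V12={{p3,p4},{p3,p4,p5}} V13={{p4,p5},{p3,p4,p5}} V23={{p3,p5},{p3,p4,p5}}
  V123={{p3,p4,p5}}
components per intersection:
  V1: {{p4},{p3,p4},{p4,p5},{p3,p4,p5}}
  V2: {{p1}} {{p2}} {{p3},{p3,p4},{p3,p5},{p3,p4,p5}}
  V3: {{p5},{p3,p5},{p4,p5},{p3,p4,p5}}
  V12: {{p3,p4},{p3,p4,p5}}
  V13: {{p4,p5},{p3,p4,p5}}
  V23: {{p3,p5},{p3,p4,p5}}
  V123: {{p3,p4,p5}}
C dims 5,3,1; δ0: rk 2, SNF 1^2; δ1: rk 1, SNF 1^1
Ȟ^0 = (5 − 2) − 0 = 3, so Ȟ^0 ≅ Z^3
Ȟ^1 = (3 − 1) − 2 = 0, so Ȟ^1 ≅ 0
Ȟ^2 = (1 − 0) − 1 = 0, so Ȟ^2 ≅ 0


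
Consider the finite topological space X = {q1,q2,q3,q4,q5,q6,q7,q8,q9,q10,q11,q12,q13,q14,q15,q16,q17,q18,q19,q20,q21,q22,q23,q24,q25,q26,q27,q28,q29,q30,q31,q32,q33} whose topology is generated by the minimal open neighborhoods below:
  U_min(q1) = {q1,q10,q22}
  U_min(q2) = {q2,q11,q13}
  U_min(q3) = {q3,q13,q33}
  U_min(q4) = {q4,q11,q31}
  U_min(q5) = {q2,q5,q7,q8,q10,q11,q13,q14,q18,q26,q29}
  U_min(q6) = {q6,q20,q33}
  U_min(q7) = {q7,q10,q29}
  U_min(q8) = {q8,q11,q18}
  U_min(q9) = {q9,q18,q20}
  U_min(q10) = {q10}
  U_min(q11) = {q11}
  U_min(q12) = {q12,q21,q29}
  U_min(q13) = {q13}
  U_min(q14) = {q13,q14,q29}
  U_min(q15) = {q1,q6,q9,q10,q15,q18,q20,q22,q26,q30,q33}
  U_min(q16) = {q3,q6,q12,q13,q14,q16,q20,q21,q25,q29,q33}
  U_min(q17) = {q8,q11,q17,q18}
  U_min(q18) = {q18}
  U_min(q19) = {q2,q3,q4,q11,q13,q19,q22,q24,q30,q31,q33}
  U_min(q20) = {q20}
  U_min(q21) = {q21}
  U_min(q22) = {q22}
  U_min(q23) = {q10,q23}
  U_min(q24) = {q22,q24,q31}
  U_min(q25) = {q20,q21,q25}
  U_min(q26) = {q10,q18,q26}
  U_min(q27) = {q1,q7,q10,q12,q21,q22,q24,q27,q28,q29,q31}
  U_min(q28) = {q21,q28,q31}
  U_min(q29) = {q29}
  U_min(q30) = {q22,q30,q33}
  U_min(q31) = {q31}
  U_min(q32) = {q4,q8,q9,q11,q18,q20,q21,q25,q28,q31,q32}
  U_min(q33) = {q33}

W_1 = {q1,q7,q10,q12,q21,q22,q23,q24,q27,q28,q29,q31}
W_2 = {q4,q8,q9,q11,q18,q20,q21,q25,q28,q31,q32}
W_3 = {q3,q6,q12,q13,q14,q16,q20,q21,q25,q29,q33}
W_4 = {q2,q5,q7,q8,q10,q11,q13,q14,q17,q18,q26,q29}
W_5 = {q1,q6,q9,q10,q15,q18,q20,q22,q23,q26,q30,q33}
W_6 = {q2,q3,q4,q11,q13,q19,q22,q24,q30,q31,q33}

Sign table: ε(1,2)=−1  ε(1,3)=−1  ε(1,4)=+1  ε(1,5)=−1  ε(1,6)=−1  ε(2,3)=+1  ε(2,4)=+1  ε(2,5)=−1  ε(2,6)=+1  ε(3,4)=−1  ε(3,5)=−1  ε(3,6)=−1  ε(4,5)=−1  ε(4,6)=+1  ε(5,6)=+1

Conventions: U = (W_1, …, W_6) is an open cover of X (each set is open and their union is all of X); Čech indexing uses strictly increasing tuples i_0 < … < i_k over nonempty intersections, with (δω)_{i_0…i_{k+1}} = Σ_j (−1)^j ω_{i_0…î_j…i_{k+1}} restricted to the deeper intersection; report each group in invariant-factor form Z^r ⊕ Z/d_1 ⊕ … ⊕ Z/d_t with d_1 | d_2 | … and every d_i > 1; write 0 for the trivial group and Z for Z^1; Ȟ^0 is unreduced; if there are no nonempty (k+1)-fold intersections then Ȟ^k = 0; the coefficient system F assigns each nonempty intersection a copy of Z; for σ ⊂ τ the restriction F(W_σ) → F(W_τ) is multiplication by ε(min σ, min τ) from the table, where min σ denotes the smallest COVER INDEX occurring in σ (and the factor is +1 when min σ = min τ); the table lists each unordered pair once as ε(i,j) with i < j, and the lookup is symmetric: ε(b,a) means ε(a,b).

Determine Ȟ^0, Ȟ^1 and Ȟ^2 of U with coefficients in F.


nonempty overlaps:
  W12={q21,q28,q31} W13={q12,q21,q29} W14={q7,q10,q29} W15={q1,q10,q22,q23} W16={q22,q24,q31} W23={q20,q21,q25} W24={q8,q11,q18} W25={q9,q18,q20} W26={q4,q11,q31} W34={q13,q14,q29} W35={q6,q20,q33} W36={q3,q13,q33} W45={q10,q18,q26} W46={q2,q11,q13} W56={q22,q30,q33}
  W123={q21} W126={q31} W134={q29} W145={q10} W156={q22} W235={q20} W245={q18} W246={q11} W346={q13} W356={q33}
C dims 6,15,10; δ0: rk 6, SNF 1^5·2; δ1: rk 9, SNF 1^9
degree 0: 6−6−0 = 0 → Ȟ^0 ≅ 0
degree 1: 15−9−6 = 0 plus torsion [2] → Ȟ^1 ≅ Z/2
degree 2: 10−0−9 = 1 → Ȟ^2 ≅ Z

Ȟ^0 ≅ 0, Ȟ^1 ≅ Z/2 and Ȟ^2 ≅ Z


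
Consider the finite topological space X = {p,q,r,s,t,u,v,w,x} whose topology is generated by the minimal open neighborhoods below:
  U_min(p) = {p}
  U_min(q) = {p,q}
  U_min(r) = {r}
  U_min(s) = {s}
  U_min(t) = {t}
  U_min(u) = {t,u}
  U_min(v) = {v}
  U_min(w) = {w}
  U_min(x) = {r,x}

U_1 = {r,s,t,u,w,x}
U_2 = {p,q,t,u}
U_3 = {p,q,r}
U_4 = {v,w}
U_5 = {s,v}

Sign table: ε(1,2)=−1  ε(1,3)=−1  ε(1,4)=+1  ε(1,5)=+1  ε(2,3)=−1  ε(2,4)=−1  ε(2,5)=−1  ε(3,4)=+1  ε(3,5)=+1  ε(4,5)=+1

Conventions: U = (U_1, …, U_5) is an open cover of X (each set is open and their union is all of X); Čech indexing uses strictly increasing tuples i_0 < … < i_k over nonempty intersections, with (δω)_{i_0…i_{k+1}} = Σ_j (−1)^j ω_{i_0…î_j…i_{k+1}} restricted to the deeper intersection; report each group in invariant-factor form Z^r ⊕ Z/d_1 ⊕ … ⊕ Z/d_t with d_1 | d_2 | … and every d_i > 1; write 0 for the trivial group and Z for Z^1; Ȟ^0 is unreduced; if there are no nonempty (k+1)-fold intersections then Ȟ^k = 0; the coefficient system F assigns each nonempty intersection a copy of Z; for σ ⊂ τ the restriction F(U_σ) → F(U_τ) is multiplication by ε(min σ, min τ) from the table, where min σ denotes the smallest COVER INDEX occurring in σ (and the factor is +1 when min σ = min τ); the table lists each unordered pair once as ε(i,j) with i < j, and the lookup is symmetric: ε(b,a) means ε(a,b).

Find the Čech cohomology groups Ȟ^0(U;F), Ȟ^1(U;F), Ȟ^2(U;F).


nonempty overlaps:
  U12={t,u} U13={r} U14={w} U15={s} U23={p,q} U45={v}
C dims 5,6; δ0: rk 5, SNF 1^4·2
degree 0: 5−5−0 = 0 → Ȟ^0 ≅ 0
degree 1: 6−0−5 = 1 plus torsion [2] → Ȟ^1 ≅ Z ⊕ Z/2
degree 2: 0−0−0 = 0 → Ȟ^2 ≅ 0

Ȟ^0 = 0; Ȟ^1 = Z ⊕ Z/2; Ȟ^2 = 0


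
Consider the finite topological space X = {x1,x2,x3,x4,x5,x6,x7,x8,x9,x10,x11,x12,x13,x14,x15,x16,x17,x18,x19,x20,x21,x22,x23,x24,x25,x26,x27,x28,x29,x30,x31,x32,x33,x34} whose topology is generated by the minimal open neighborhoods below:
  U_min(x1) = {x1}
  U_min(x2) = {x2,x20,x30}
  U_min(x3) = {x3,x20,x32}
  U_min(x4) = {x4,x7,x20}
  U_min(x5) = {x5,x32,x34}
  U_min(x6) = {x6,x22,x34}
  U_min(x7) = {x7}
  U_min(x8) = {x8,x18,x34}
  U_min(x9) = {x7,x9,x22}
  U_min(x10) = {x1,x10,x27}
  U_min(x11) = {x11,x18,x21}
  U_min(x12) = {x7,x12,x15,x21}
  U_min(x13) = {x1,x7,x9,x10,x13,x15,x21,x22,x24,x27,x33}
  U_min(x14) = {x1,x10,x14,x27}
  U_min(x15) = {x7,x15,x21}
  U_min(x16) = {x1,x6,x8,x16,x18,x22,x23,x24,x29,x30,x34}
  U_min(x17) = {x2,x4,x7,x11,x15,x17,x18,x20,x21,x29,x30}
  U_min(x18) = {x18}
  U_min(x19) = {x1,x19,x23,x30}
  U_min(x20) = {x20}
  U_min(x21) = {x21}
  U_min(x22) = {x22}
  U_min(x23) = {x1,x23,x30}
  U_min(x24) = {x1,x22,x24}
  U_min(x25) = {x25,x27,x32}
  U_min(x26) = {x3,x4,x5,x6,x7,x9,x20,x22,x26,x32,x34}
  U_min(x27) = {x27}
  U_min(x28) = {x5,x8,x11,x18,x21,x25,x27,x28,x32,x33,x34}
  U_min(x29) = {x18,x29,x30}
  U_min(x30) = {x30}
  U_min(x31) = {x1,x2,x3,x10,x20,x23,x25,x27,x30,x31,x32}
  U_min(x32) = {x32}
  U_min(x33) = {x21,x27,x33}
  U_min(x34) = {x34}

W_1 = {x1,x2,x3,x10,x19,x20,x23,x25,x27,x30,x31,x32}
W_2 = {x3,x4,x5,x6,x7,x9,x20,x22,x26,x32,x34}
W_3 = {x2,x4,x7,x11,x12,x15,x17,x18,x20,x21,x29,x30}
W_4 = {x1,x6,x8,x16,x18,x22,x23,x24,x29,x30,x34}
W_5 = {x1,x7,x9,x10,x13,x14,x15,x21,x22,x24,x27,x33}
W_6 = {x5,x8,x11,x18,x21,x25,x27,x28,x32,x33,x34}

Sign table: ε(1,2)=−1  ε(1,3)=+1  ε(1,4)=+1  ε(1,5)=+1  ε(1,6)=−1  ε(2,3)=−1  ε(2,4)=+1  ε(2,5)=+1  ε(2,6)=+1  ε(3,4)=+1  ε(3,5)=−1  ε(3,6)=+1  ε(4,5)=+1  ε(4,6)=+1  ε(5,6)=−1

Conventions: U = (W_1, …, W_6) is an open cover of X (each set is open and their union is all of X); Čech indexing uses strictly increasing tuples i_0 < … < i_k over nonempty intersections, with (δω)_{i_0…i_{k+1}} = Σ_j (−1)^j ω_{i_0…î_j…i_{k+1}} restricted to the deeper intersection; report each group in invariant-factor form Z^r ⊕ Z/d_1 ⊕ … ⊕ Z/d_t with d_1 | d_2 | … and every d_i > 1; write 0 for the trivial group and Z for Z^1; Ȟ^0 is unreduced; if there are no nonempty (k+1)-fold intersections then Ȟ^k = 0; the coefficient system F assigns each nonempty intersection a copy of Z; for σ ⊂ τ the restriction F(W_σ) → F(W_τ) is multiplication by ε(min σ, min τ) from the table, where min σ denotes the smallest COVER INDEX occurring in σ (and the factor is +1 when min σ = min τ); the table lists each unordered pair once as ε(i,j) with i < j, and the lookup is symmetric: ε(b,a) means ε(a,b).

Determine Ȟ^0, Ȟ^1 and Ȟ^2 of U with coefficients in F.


nonempty overlaps:
  W12={x3,x20,x32} W13={x2,x20,x30} W14={x1,x23,x30} W15={x1,x10,x27} W16={x25,x27,x32} W23={x4,x7,x20} W24={x6,x22,x34} W25={x7,x9,x22} W26={x5,x32,x34} W34={x18,x29,x30} W35={x7,x15,x21} W36={x11,x18,x21} W45={x1,x22,x24} W46={x8,x18,x34} W56={x21,x27,x33}
  W123={x20} W126={x32} W134={x30} W145={x1} W156={x27} W235={x7} W245={x22} W246={x34} W346={x18} W356={x21}
C dims 6,15,10; δ0: rk 6, SNF 1^5·2; δ1: rk 9, SNF 1^9
degree 0: 6−6−0 = 0 → Ȟ^0 ≅ 0
degree 1: 15−9−6 = 0 plus torsion [2] → Ȟ^1 ≅ Z/2
degree 2: 10−0−9 = 1 → Ȟ^2 ≅ Z

Ȟ^0 = 0, Ȟ^1 = Z/2 and Ȟ^2 = Z


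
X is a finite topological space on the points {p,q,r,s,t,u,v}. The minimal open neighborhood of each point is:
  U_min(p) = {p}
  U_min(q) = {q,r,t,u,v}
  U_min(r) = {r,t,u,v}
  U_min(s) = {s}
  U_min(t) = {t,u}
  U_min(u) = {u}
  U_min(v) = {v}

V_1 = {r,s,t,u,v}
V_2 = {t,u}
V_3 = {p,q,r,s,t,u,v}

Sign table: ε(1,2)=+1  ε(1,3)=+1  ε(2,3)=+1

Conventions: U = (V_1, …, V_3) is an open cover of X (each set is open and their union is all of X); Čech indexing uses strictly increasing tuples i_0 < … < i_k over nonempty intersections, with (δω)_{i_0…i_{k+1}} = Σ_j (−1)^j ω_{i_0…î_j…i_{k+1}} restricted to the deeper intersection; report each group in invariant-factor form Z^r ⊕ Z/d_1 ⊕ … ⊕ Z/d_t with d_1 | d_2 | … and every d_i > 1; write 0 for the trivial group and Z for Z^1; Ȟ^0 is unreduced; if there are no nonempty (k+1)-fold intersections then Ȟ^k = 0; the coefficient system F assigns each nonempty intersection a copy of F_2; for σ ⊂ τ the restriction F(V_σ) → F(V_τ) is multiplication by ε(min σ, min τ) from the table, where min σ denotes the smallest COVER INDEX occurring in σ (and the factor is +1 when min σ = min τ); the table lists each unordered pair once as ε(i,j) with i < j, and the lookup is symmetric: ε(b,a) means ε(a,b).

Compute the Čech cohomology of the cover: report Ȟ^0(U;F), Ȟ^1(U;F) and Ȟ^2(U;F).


nonempty overlaps:
  V12={t,u} V13={r,s,t,u,v} V23={t,u}
  V123={t,u}
C dims 3,3,1; δ0: rk_F2 2; δ1: rk_F2 1
degree 0: 3−2−0 = 1 → Ȟ^0 ≅ Z/2
degree 1: 3−1−2 = 0 → Ȟ^1 ≅ 0
degree 2: 1−0−1 = 0 → Ȟ^2 ≅ 0

Ȟ^0 = Z/2, Ȟ^1 = 0 and Ȟ^2 = 0


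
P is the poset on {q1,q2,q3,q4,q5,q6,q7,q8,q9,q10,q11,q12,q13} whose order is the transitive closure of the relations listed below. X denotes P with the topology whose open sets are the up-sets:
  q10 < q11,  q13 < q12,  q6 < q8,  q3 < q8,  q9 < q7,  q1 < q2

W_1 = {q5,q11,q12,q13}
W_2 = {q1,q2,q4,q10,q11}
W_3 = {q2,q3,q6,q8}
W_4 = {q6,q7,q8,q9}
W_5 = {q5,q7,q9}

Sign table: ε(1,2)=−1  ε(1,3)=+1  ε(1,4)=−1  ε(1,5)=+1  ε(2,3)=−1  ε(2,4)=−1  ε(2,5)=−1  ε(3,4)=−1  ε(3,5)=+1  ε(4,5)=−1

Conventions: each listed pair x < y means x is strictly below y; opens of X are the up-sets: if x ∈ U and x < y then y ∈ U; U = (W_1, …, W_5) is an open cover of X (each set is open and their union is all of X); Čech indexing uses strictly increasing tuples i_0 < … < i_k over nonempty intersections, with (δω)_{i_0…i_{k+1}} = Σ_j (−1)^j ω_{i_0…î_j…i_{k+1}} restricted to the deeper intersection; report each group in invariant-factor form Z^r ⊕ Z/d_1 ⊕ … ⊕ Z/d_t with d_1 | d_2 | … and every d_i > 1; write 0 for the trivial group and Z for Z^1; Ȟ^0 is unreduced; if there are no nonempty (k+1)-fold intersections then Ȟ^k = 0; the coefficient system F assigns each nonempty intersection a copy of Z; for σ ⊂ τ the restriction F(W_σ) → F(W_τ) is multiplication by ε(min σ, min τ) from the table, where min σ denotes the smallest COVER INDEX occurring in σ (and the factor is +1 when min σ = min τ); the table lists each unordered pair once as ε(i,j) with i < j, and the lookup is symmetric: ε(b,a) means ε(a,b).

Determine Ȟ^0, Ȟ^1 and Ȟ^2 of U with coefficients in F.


intersection data:
  W12={q11} W15={q5} W23={q2} W34={q6,q8} W45={q7,q9}
C dims 5,5; δ0: rk 4, SNF 1^4
Ȟ^0 = (5 − 4) − 0 = 1, so Ȟ^0 ≅ Z
Ȟ^1 = (5 − 0) − 4 = 1, so Ȟ^1 ≅ Z
Ȟ^2 = (0 − 0) − 0 = 0, so Ȟ^2 ≅ 0

Ȟ^0 = Z,  Ȟ^1 = Z,  Ȟ^2 = 0


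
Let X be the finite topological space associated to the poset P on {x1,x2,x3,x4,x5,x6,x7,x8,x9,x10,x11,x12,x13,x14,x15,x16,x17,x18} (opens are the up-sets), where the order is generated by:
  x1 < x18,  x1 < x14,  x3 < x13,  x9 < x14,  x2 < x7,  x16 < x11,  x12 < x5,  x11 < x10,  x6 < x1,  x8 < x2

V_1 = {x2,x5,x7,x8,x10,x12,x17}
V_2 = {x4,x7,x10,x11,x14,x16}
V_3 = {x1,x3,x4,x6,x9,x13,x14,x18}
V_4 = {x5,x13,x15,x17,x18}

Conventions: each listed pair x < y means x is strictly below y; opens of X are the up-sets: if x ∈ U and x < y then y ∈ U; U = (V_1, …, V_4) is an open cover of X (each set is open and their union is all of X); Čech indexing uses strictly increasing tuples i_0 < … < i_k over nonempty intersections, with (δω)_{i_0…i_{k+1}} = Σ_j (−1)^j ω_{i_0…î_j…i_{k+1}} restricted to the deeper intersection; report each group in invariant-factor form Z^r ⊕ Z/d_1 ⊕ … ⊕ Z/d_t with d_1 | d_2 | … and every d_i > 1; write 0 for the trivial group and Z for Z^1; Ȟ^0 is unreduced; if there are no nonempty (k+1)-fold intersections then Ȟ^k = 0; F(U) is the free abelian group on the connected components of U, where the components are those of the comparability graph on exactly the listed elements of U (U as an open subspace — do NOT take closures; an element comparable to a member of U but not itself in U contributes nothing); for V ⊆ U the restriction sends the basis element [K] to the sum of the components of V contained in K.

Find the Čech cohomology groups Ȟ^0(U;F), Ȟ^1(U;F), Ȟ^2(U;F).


Ȟ^0 = Z^8,  Ȟ^1 = 0,  Ȟ^2 = 0

intersection data:
  V12={x7,x10} V14={x5,x17} V23={x4,x14} V34={x13,x18}
components per intersection:
  V1: {x2,x7,x8} {x5,x12} {x10} {x17}
  V2: {x4} {x7} {x10,x11,x16} {x14}
  V3: {x1,x6,x9,x14,x18} {x3,x13} {x4}
  V4: {x5} {x13} {x15} {x17} {x18}
  V12: {x7} {x10}
  V14: {x5} {x17}
  V23: {x4} {x14}
  V34: {x13} {x18}
C dims 16,8; δ0: rk 8, SNF 1^8
Ȟ^0 = (16 − 8) − 0 = 8, so Ȟ^0 ≅ Z^8
Ȟ^1 = (8 − 0) − 8 = 0, so Ȟ^1 ≅ 0
Ȟ^2 = (0 − 0) − 0 = 0, so Ȟ^2 ≅ 0


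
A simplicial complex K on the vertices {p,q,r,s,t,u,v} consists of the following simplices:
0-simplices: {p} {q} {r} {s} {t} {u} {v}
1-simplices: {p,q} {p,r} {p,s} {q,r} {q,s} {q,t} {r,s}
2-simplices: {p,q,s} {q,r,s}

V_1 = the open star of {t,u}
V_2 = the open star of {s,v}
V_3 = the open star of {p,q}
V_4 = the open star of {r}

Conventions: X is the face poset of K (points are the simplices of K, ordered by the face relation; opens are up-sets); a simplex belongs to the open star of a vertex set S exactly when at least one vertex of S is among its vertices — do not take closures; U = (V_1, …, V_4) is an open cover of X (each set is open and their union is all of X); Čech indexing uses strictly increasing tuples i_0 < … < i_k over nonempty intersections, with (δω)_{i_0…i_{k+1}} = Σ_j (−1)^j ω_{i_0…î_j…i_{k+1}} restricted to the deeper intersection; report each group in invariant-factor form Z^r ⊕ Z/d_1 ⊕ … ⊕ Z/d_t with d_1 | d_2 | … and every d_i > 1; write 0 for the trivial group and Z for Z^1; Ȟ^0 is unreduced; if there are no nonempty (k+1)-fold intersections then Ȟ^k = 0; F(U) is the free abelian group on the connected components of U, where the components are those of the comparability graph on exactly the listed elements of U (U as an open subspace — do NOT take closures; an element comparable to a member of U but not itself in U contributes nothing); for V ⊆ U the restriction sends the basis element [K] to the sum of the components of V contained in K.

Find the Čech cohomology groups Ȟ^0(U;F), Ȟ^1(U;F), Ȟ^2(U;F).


Ȟ^0 ≅ Z^3,  Ȟ^1 ≅ Z,  Ȟ^2 ≅ 0

nonempty overlaps:
  V1={{t},{u},{q,t}} V2={{s},{v},{p,s},{q,s},{r,s},{p,q,s},{q,r,s}} V3={{p},{q},{p,q},{p,r},{p,s},{q,r},{q,s},{q,t},{p,q,s},{q,r,s}} V4={{r},{p,r},{q,r},{r,s},{q,r,s}}
  V13={{q,t}} V23={{p,s},{q,s},{p,q,s},{q,r,s}} V24={{r,s},{q,r,s}} V34={{p,r},{q,r},{q,r,s}}
  V234={{q,r,s}}
components per intersection:
  V1: {{t},{q,t}} {{u}}
  V2: {{s},{p,s},{q,s},{r,s},{p,q,s},{q,r,s}} {{v}}
  V3: {{p},{q},{p,q},{p,r},{p,s},{q,r},{q,s},{q,t},{p,q,s},{q,r,s}}
  V4: {{r},{p,r},{q,r},{r,s},{q,r,s}}
  V13: {{q,t}}
  V23: {{p,s},{q,s},{p,q,s},{q,r,s}}
  V24: {{r,s},{q,r,s}}
  V34: {{p,r}} {{q,r},{q,r,s}}
  V234: {{q,r,s}}
C dims 6,5,1; δ0: rk 3, SNF 1^3; δ1: rk 1, SNF 1^1
degree 0: 6−3−0 = 3 → Ȟ^0 ≅ Z^3
degree 1: 5−1−3 = 1 → Ȟ^1 ≅ Z
degree 2: 1−0−1 = 0 → Ȟ^2 ≅ 0
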